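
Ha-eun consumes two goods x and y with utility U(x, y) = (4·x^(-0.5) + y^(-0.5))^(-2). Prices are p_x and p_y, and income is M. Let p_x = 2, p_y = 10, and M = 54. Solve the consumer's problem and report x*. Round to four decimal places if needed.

x* = 16.0848

Numerically y/x = 0.135721, so x* = 54/(2 + 10·0.135721) = 16.0848.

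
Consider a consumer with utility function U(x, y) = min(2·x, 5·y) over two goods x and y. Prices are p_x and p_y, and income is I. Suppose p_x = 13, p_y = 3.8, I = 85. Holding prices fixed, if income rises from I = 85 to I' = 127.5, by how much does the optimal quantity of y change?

Δy* = 1.1708

Leontief preferences: the optimum is at the kink where x/5 = y/2, i.e. y = (2/5)·x.
Budget: p_x·x + p_y·(2/5)·x = I, so (5·p_x + 2·p_y)·x = 5·I.
Demand: x*(p_x,p_y,I) = 5·I/(5·p_x + 2·p_y), y* = 2·I/(5·p_x + 2·p_y).
Here 5·13 + 2·3.8 = 72.6, giving y* = 2.3416.
At I' = 127.5: y* = 3.5124. Change: 3.5124 − 2.3416 = 1.1708.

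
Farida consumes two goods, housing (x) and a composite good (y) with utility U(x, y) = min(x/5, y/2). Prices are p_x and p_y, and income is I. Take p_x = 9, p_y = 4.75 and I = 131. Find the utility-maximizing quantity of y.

y* = 4.8073

With perfect complements, no substitution: consume in ratio x:y = 5:2.
Budget: p_x·x + p_y·(2/5)·x = I, so (5·p_x + 2·p_y)·x = 5·I.
Demand: x*(p_x,p_y,I) = 5·I/(5·p_x + 2·p_y), y* = 2·I/(5·p_x + 2·p_y).
Here 5·9 + 2·4.75 = 54.5, giving y* = 4.8073.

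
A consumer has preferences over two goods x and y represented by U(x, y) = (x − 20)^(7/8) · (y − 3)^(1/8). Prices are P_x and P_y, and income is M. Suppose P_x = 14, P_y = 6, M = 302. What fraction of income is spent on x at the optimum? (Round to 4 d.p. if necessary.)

share on x = 0.9387

Let x' = x−20, y' = y−3. MRS = 7·y'/x' = P_x/P_y.
After buying the subsistence bundle (20, 3), a share 0.875 of the remaining income goes to x: x* = 20 + 0.875·(M − 20P_x − 3P_y)/P_x.
Discretionary income = 302 − 20·14 − 3·6 = 4; x* = 20 + 0.875·4/14 = 20.25; y* = 3 + 0.125·4/6 = 3.0833.
Expenditure on x: 14·20.25 = 283.5; share = 0.9387.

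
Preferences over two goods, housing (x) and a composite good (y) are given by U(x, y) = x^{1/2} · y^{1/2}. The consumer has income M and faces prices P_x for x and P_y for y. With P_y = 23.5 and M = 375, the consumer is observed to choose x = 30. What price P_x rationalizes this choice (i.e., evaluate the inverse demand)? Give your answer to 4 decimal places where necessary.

P_x = 6.25

MU_x/MU_y = (0.5·y)/(0.5·x); tangency sets this equal to P_x/P_y.
So 0.5·P_y·y = 0.5·P_x·x; combined with the budget, a share 0.5 of income goes to x.
Demand: x*(P_x,P_y,M) = 0.5·M/P_x and y* = 0.5·M/P_y.
Set x* = 30 in the demand function and solve for P_x: P_x = 6.25.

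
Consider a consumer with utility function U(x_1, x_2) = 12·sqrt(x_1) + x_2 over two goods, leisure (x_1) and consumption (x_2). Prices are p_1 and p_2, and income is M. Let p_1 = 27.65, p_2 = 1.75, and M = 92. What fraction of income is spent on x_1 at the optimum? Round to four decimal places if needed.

MU_x_1 = 6/√x_1, MU_x_2 = 1. Tangency: 6/√x_1 = p_1/p_2.
Solve: √x_1 = 6·p_2/p_1, so x_1*(p_1,p_2) = (6·p_2/p_1)², and x_2* = (M − p_1·x_1*)/p_2.
Plugging in: x_1* = (6·1.75/27.65)² = 0.1442, x_2* = 50.2929.
Expenditure on x_1: 27.65·0.1442 = 3.9873; share = 0.0433.

share on x_1 = 0.0433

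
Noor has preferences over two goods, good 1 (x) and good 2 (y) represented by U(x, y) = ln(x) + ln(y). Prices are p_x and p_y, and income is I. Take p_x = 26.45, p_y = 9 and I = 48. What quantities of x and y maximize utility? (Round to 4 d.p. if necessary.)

x* = 0.9074, y* = 2.6667

Tangency: MRS = y/x = p_x/p_y.
So p_y·y = p_x·x; combined with the budget, a share 0.5 of income goes to x.
Demand: x*(p_x,p_y,I) = 0.5·I/p_x and y* = 0.5·I/p_y.
At p_x=26.45, p_y=9, I=48: x* = 0.5·48/26.45 = 0.9074, y* = 2.6667.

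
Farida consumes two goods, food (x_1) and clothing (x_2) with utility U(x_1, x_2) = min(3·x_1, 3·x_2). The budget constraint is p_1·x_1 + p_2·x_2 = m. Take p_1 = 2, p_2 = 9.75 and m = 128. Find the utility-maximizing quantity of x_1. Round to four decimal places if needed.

Here 3·2 + 3·9.75 = 35.25, giving x_1* = 10.8936.

x_1* = 10.8936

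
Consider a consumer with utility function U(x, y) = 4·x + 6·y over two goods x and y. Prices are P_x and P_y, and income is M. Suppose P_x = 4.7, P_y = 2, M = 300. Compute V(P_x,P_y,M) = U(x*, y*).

Perfect substitutes: compare marginal utility per dollar. 4/P_x vs 6/P_y → 0.8511 vs 3.
y gives more utility per dollar, so spend all income on y: y* = M/P_y, x* = 0.
Numerically: x* = 0, y* = 150.
Utility at the optimum: U(0, 150) = 900.

V = 900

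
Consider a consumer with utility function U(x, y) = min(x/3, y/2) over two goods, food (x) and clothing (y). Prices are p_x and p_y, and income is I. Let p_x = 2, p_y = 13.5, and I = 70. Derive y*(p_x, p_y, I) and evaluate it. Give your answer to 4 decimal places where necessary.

y* = 4.2424

With perfect complements, no substitution: consume in ratio x:y = 3:2.
Budget: p_x·x + p_y·(2/3)·x = I, so (3·p_x + 2·p_y)·x = 3·I.
Demand: x*(p_x,p_y,I) = 3·I/(3·p_x + 2·p_y), y* = 2·I/(3·p_x + 2·p_y).
Here 3·2 + 2·13.5 = 33, giving y* = 4.2424.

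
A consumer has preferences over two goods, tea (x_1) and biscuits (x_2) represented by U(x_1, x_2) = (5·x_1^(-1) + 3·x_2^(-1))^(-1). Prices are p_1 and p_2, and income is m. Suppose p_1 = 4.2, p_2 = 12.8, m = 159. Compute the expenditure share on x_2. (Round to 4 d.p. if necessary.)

MRS = MU_x_1/MU_x_2 = (5/3)·(x_2/x_1)^(2). Set equal to p_1/p_2.
Hence x_2/x_1 = ((3/5)·p_1/p_2)^(1/(2)), i.e. raised to the 0.5 power.
Substitute x_2 = (x_2/x_1)·x_1 into the budget: x_1* = m/(p_1 + p_2·(x_2/x_1)).
Numerically x_2/x_1 = 0.443706, so x_1* = 159/(4.2 + 12.8·0.443706) = 16.094 and x_2* = 0.443706·16.094 = 7.141.
Expenditure on x_2: 12.8·7.141 = 91.4051; share = 0.5749.

share on x_2 = 0.5749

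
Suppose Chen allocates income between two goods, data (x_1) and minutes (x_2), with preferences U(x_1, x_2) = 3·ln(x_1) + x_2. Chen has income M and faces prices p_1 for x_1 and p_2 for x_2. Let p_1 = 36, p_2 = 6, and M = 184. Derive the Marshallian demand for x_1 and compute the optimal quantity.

x_1* = 0.5

MU_x_1 = 3/x_1, MU_x_2 = 1. Tangency: 3/x_1 = p_1/p_2.
So x_1*(p_1,p_2) = 3·p_2/p_1, independent of income; and x_2* = (M − 3·p_2)/p_2.
At the given prices: x_1* = 3·6/36 = 0.5.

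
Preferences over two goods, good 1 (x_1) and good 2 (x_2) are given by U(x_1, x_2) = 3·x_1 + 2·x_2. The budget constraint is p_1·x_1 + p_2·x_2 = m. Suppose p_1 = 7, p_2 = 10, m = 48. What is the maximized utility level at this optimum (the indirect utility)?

Perfect substitutes: compare marginal utility per dollar. 3/p_1 vs 2/p_2 → 0.4286 vs 0.2.
x_1 gives more utility per dollar, so spend all income on x_1: x_1* = m/p_1, x_2* = 0.
Numerically: x_1* = 6.8571, x_2* = 0.
Utility at the optimum: U(6.8571, 0) = 20.5714.

V = 20.5714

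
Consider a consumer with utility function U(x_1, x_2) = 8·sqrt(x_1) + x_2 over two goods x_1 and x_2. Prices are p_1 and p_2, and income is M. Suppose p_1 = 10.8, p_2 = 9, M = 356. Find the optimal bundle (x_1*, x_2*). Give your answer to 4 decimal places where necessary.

Set MRS = p_1/p_2: 4·x_1^(−1/2) = p_1/p_2.
Thus x_1* = (4·p_2/p_1)² — independent of M — with the rest of income spent on x_2.
Plugging in: x_1* = (4·9/10.8)² = 11.1111, x_2* = 26.2222.

x_1* = 11.1111, x_2* = 26.2222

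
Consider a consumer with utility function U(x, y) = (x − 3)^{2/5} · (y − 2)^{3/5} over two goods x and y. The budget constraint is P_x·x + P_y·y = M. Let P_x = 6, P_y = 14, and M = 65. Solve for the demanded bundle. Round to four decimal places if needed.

x* = 4.2667, y* = 2.8143

This is Cobb-Douglas in (x−3, y−2): tangency gives 0.4·P_y·(y−2) = 0.6·P_x·(x−3).
Substituting into the budget: x* = 3 + 0.4·(M − 3·P_x − 2·P_y)/P_x, and y* = 2 + 0.6·(…)/P_y.
Discretionary income = 65 − 3·6 − 2·14 = 19; x* = 3 + 0.4·19/6 = 4.2667; y* = 2 + 0.6·19/14 = 2.8143.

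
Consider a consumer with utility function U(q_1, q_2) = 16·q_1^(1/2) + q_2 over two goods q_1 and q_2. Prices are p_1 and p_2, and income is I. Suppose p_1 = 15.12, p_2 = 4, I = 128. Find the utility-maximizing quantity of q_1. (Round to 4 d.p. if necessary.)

q_1* = 4.4792

Set MRS = p_1/p_2: 8·q_1^(−1/2) = p_1/p_2.
Thus q_1* = (8·p_2/p_1)² — independent of I — with the rest of income spent on q_2.
Plugging in: q_1* = (8·4/15.12)² = 4.4792.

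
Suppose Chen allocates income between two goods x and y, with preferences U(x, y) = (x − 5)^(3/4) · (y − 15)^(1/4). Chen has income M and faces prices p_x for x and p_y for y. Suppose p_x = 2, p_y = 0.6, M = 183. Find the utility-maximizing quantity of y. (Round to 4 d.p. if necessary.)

y* = 83.3333

MRS = 3·(y−15)/(x−5). Tangency with p_x/p_y gives y−15 = (1/3)·(p_x/p_y)·(x−5).
Substituting into the budget: x* = 5 + 0.75·(M − 5·p_x − 15·p_y)/p_x, and y* = 15 + 0.25·(…)/p_y.
Discretionary income = 183 − 5·2 − 15·0.6 = 164; y* = 15 + 0.25·164/0.6 = 83.3333.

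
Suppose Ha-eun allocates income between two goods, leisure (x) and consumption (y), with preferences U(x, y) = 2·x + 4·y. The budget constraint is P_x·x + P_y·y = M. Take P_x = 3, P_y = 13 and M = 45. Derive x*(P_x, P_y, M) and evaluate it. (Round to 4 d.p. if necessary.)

x* = 15

Perfect substitutes: compare marginal utility per dollar. 2/P_x vs 4/P_y → 0.6667 vs 0.3077.
x gives more utility per dollar, so spend all income on x: x* = M/P_x, y* = 0.
Numerically: x* = 15, y* = 0.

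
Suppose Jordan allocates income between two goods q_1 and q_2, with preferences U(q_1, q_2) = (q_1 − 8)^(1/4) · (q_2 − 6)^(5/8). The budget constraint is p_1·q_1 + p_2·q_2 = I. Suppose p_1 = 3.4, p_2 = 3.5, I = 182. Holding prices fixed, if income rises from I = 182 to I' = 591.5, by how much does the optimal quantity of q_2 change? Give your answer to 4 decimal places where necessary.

MRS = (2/5)·(q_2−6)/(q_1−8). Tangency with p_1/p_2 gives q_2−6 = (5/2)·(p_1/p_2)·(q_1−8).
Substituting into the budget: q_1* = 8 + 2/7·(I − 8·p_1 − 6·p_2)/p_1, and q_2* = 6 + 5/7·(…)/p_2.
Discretionary income = 182 − 8·3.4 − 6·3.5 = 133.8; q_2* = 6 + 5/7·133.8/3.5 = 33.3061.
At I' = 591.5: q_2* = 116.8776. Change: 116.8776 − 33.3061 = 83.5714.

Δq_2* = 83.5714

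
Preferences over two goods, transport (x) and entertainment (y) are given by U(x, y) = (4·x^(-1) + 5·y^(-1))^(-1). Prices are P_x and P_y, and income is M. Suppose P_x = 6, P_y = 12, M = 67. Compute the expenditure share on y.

share on y = 0.6126

MRS = MU_x/MU_y = (4/5)·(y/x)^(2). Set equal to P_x/P_y.
Hence y/x = ((5/4)·P_x/P_y)^(1/(2)), i.e. raised to the 0.5 power.
Substitute y = (y/x)·x into the budget: x* = M/(P_x + P_y·(y/x)).
Numerically y/x = 0.790569, so x* = 67/(6 + 12·0.790569) = 4.3263 and y* = 0.790569·4.3263 = 3.4202.
Expenditure on y: 12·3.4202 = 41.0425; share = 0.6126.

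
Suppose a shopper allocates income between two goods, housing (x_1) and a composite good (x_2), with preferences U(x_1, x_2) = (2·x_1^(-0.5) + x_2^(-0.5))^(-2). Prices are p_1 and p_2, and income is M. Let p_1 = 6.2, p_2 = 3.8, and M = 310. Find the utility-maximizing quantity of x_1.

MRS = MU_x_1/MU_x_2 = 2·(x_2/x_1)^(1.5). Set equal to p_1/p_2.
Solve for the ratio: x_2/x_1 = [(1/2)·p_1/p_2]^(2/3).
Substitute x_2 = (x_2/x_1)·x_1 into the budget: x_1* = M/(p_1 + p_2·(x_2/x_1)).
Numerically x_2/x_1 = 0.873076, so x_1* = 310/(6.2 + 3.8·0.873076) = 32.5709.

x_1* = 32.5709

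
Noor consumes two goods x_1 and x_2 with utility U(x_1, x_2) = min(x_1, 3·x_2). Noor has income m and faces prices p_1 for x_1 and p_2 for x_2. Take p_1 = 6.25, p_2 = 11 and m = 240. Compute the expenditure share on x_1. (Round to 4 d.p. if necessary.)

share on x_1 = 0.6303

Demand: x_1*(p_1,p_2,m) = 3·m/(3·p_1 + p_2), x_2* = m/(3·p_1 + p_2).
Here 3·6.25 + 11 = 29.75, giving x_1* = 24.2017 and x_2* = 8.0672.
Expenditure on x_1: 6.25·24.2017 = 151.2605; share = 0.6303.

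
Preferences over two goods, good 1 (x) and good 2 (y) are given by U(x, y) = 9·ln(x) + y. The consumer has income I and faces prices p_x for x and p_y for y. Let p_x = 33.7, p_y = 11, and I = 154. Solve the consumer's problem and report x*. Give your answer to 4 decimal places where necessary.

x* = 2.9377

MU_x = 9/x, MU_y = 1. Tangency: 9/x = p_x/p_y.
So x*(p_x,p_y) = 9·p_y/p_x, independent of income; and y* = (I − 9·p_y)/p_y.
At the given prices: x* = 9·11/33.7 = 2.9377.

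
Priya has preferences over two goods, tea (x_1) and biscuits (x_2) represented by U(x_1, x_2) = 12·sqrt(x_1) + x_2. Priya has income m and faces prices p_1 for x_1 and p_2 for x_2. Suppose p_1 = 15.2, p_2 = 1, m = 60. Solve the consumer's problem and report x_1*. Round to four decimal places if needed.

x_1* = 0.1558

Utility is quasi-linear in x_2; the FOC for x_1 is 6/√x_1 = p_1/p_2.
Solve: √x_1 = 6·p_2/p_1, so x_1*(p_1,p_2) = (6·p_2/p_1)², and x_2* = (m − p_1·x_1*)/p_2.
Plugging in: x_1* = (6·1/15.2)² = 0.1558.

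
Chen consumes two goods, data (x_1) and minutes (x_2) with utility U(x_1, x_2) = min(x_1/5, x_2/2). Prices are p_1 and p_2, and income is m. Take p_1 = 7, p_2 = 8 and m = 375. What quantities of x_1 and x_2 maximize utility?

x_1* = 36.7647, x_2* = 14.7059

Leontief preferences: the optimum is at the kink where x_1/5 = x_2/2, i.e. x_2 = (2/5)·x_1.
Budget: p_1·x_1 + p_2·(2/5)·x_1 = m, so (5·p_1 + 2·p_2)·x_1 = 5·m.
Demand: x_1*(p_1,p_2,m) = 5·m/(5·p_1 + 2·p_2), x_2* = 2·m/(5·p_1 + 2·p_2).
Here 5·7 + 2·8 = 51, giving x_1* = 36.7647 and x_2* = 14.7059.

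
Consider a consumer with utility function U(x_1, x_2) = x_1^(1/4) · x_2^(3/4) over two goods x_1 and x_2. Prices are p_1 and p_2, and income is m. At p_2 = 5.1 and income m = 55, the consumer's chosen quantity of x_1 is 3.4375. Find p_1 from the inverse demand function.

p_1 = 4

MU_x_1/MU_x_2 = (0.25·x_2)/(0.75·x_1); tangency sets this equal to p_1/p_2.
Rearranging, p_2·x_2 = 3·p_1·x_1. Substituting into the budget gives p_1·x_1·(1 + 3) = m.
Demand: x_1*(p_1,p_2,m) = 0.25·m/p_1 and x_2* = 0.75·m/p_2.
Set x_1* = 3.4375 in the demand function and solve for p_1: p_1 = 4.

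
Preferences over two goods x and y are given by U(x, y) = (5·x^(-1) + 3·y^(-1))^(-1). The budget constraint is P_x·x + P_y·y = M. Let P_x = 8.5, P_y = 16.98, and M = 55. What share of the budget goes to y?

MU_x ∝ 5·x^(-2), MU_y ∝ 3·y^(-2), so MRS = (5/3)·(y/x)^(2) = P_x/P_y.
Hence y/x = ((3/5)·P_x/P_y)^(1/(2)), i.e. raised to the 0.5 power.
With the ratio pinned down, the budget gives x* = M/(P_x + P_y·(y/x)) and y* = (y/x)·x*.
Numerically y/x = 0.548045, so x* = 55/(8.5 + 16.98·0.548045) = 3.0889 and y* = 0.548045·3.0889 = 1.6928.
Expenditure on y: 16.98·1.6928 = 28.7445; share = 0.5226.

share on y = 0.5226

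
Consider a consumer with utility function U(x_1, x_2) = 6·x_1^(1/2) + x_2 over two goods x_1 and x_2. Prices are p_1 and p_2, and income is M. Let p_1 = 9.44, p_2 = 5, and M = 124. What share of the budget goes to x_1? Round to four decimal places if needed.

Set MRS = p_1/p_2: 3·x_1^(−1/2) = p_1/p_2.
Solve: √x_1 = 3·p_2/p_1, so x_1*(p_1,p_2) = (3·p_2/p_1)², and x_2* = (M − p_1·x_1*)/p_2.
Plugging in: x_1* = (3·5/9.44)² = 2.5249, x_2* = 20.0331.
Expenditure on x_1: 9.44·2.5249 = 23.8347; share = 0.1922.

share on x_1 = 0.1922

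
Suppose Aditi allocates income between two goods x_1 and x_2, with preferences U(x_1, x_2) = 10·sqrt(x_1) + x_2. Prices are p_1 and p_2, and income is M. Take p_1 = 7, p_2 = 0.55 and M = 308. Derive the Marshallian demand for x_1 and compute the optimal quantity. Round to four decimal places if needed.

Utility is quasi-linear in x_2; the FOC for x_1 is 5/√x_1 = p_1/p_2.
Thus x_1* = (5·p_2/p_1)² — independent of M — with the rest of income spent on x_2.
Plugging in: x_1* = (5·0.55/7)² = 0.1543.

x_1* = 0.1543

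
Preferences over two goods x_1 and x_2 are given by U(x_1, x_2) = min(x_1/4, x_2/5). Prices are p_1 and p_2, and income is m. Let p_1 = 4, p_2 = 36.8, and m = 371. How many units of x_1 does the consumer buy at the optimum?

Leontief preferences: the optimum is at the kink where x_1/4 = x_2/5, i.e. x_2 = (5/4)·x_1.
Budget: p_1·x_1 + p_2·(5/4)·x_1 = m, so (4·p_1 + 5·p_2)·x_1 = 4·m.
Demand: x_1*(p_1,p_2,m) = 4·m/(4·p_1 + 5·p_2), x_2* = 5·m/(4·p_1 + 5·p_2).
Here 4·4 + 5·36.8 = 200, giving x_1* = 7.42.

x_1* = 7.42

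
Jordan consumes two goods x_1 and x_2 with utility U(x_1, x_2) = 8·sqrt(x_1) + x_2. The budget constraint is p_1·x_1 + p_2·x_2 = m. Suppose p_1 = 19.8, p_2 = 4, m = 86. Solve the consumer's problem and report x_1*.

x_1* = 0.653

MU_x_1 = 4/√x_1, MU_x_2 = 1. Tangency: 4/√x_1 = p_1/p_2.
Thus x_1* = (4·p_2/p_1)² — independent of m — with the rest of income spent on x_2.
Plugging in: x_1* = (4·4/19.8)² = 0.653.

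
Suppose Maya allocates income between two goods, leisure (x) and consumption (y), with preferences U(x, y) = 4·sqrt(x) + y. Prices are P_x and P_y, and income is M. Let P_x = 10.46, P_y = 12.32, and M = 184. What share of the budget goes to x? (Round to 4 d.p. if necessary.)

MU_x = 2/√x, MU_y = 1. Tangency: 2/√x = P_x/P_y.
Solve: √x = 2·P_y/P_x, so x*(P_x,P_y) = (2·P_y/P_x)², and y* = (M − P_x·x*)/P_y.
Plugging in: x* = (2·12.32/10.46)² = 5.549, y* = 10.2238.
Expenditure on x: 10.46·5.549 = 58.043; share = 0.3155.

share on x = 0.3155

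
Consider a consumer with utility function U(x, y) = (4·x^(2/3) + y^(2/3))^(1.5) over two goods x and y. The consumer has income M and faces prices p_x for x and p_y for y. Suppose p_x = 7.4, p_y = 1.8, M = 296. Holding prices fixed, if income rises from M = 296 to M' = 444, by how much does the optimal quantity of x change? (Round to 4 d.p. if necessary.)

Δx* = 15.8218

From the CES first-order condition, 4·(y/x)^(1/3) = p_x/p_y.
Solve for the ratio: y/x = [(1/4)·p_x/p_y]^(3).
Substitute y = (y/x)·x into the budget: x* = M/(p_x + p_y·(y/x)).
Numerically y/x = 1.08567, so x* = 296/(7.4 + 1.8·1.08567) = 31.6435.
At M' = 444: x* = 47.4653. Change: 47.4653 − 31.6435 = 15.8218.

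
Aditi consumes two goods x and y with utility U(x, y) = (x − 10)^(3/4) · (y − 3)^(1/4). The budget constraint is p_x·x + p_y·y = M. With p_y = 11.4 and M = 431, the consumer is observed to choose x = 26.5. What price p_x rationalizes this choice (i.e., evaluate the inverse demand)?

p_x = 12.4

This is Cobb-Douglas in (x−10, y−3): tangency gives 0.75·p_y·(y−3) = 0.25·p_x·(x−10).
After buying the subsistence bundle (10, 3), a share 0.75 of the remaining income goes to x: x* = 10 + 0.75·(M − 10p_x − 3p_y)/p_x.
Set x* = 26.5 in the demand function and solve for p_x: p_x = 12.4.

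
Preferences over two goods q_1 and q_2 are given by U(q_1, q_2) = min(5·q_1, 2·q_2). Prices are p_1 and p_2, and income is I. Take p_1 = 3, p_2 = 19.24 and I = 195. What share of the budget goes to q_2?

share on q_2 = 0.9413

Leontief preferences: the optimum is at the kink where q_1/2 = q_2/5, i.e. q_2 = (5/2)·q_1.
Budget: p_1·q_1 + p_2·(5/2)·q_1 = I, so (2·p_1 + 5·p_2)·q_1 = 2·I.
Demand: q_1*(p_1,p_2,I) = 2·I/(2·p_1 + 5·p_2), q_2* = 5·I/(2·p_1 + 5·p_2).
Here 2·3 + 5·19.24 = 102.2, giving q_1* = 3.816 and q_2* = 9.5401.
Expenditure on q_2: 19.24·9.5401 = 183.5519; share = 0.9413.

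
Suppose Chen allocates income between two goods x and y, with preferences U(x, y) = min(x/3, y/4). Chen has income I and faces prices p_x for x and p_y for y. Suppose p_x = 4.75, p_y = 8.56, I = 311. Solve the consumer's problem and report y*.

y* = 25.6548

With perfect complements, no substitution: consume in ratio x:y = 3:4.
Budget: p_x·x + p_y·(4/3)·x = I, so (3·p_x + 4·p_y)·x = 3·I.
Demand: x*(p_x,p_y,I) = 3·I/(3·p_x + 4·p_y), y* = 4·I/(3·p_x + 4·p_y).
Here 3·4.75 + 4·8.56 = 48.49, giving y* = 25.6548.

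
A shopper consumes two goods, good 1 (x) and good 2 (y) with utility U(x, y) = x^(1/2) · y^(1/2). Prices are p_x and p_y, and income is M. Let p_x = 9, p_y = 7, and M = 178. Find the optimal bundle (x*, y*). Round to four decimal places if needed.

x* = 9.8889, y* = 12.7143

The MRS is y/x. Set MRS = p_x/p_y.
Rearranging, p_y·y = p_x·x. Substituting into the budget gives p_x·x·(1 + 1) = M.
Demand: x*(p_x,p_y,M) = 0.5·M/p_x and y* = 0.5·M/p_y.
At p_x=9, p_y=7, M=178: x* = 0.5·178/9 = 9.8889, y* = 12.7143.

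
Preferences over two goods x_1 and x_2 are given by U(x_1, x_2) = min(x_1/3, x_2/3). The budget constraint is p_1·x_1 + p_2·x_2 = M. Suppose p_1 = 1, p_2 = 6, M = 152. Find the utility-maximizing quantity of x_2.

Leontief preferences: the optimum is at the kink where x_1/3 = x_2/3, i.e. x_2 = x_1.
Budget: p_1·x_1 + p_2·x_1 = M, so (3·p_1 + 3·p_2)·x_1 = 3·M.
Demand: x_1*(p_1,p_2,M) = 3·M/(3·p_1 + 3·p_2), x_2* = 3·M/(3·p_1 + 3·p_2).
Here 3·1 + 3·6 = 21, giving x_2* = 21.7143.

x_2* = 21.7143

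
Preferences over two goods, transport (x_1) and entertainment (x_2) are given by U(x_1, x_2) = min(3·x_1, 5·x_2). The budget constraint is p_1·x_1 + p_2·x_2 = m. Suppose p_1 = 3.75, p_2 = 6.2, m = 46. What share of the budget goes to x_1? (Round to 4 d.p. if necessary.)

With perfect complements, no substitution: consume in ratio x_1:x_2 = 5:3.
Budget: p_1·x_1 + p_2·(3/5)·x_1 = m, so (5·p_1 + 3·p_2)·x_1 = 5·m.
Demand: x_1*(p_1,p_2,m) = 5·m/(5·p_1 + 3·p_2), x_2* = 3·m/(5·p_1 + 3·p_2).
Here 5·3.75 + 3·6.2 = 37.35, giving x_1* = 6.158 and x_2* = 3.6948.
Expenditure on x_1: 3.75·6.158 = 23.0924; share = 0.502.

share on x_1 = 0.502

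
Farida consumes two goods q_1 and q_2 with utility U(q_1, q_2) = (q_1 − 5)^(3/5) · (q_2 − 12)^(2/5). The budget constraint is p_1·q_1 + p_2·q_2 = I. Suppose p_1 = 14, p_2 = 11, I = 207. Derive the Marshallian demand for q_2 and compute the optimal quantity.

This is Cobb-Douglas in (q_1−5, q_2−12): tangency gives 0.6·p_2·(q_2−12) = 0.4·p_1·(q_1−5).
Substituting into the budget: q_1* = 5 + 0.6·(I − 5·p_1 − 12·p_2)/p_1, and q_2* = 12 + 0.4·(…)/p_2.
Discretionary income = 207 − 5·14 − 12·11 = 5; q_2* = 12 + 0.4·5/11 = 12.1818.

q_2* = 12.1818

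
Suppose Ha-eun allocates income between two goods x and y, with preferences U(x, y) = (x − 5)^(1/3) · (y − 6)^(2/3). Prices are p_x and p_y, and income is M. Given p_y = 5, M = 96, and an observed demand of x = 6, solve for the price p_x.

MRS = (1/2)·(y−6)/(x−5). Tangency with p_x/p_y gives y−6 = 2·(p_x/p_y)·(x−5).
After buying the subsistence bundle (5, 6), a share 1/3 of the remaining income goes to x: x* = 5 + 1/3·(M − 5p_x − 6p_y)/p_x.
Set x* = 6 in the demand function and solve for p_x: p_x = 8.25.

p_x = 8.25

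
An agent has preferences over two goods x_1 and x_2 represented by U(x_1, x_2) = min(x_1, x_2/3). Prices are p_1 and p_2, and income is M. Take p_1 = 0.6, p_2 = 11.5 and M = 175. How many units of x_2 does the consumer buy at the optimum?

x_2* = 14.9573

Leontief preferences: the optimum is at the kink where x_1/1 = x_2/3, i.e. x_2 = 3·x_1.
Budget: p_1·x_1 + p_2·3·x_1 = M, so (p_1 + 3·p_2)·x_1 = M.
Demand: x_1*(p_1,p_2,M) = M/(p_1 + 3·p_2), x_2* = 3·M/(p_1 + 3·p_2).
Here 0.6 + 3·11.5 = 35.1, giving x_2* = 14.9573.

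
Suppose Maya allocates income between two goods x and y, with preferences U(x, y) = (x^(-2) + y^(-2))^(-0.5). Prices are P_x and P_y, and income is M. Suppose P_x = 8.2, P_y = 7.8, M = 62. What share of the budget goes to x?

MU_x ∝ x^(-3), MU_y ∝ y^(-3), so MRS = (y/x)^(3) = P_x/P_y.
Hence y/x = (P_x/P_y)^(1/(3)), i.e. raised to the 1/3 power.
With the ratio pinned down, the budget gives x* = M/(P_x + P_y·(y/x)) and y* = (y/x)·x*.
Numerically y/x = 1.01681, so x* = 62/(8.2 + 7.8·1.01681) = 3.8435 and y* = 1.01681·3.8435 = 3.9081.
Expenditure on x: 8.2·3.8435 = 31.5167; share = 0.5083.

share on x = 0.5083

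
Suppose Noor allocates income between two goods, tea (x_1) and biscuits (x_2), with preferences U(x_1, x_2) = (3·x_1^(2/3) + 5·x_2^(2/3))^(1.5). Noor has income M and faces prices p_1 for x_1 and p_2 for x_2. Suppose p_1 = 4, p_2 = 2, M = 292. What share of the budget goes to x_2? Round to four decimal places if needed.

share on x_2 = 0.9488

From the CES first-order condition, (3/5)·(x_2/x_1)^(1/3) = p_1/p_2.
Solve for the ratio: x_2/x_1 = [(5/3)·p_1/p_2]^(3).
Substitute x_2 = (x_2/x_1)·x_1 into the budget: x_1* = M/(p_1 + p_2·(x_2/x_1)).
Numerically x_2/x_1 = 37.037037, so x_1* = 292/(4 + 2·37.037037) = 3.74 and x_2* = 37.037037·3.74 = 138.5199.
Expenditure on x_2: 2·138.5199 = 277.0398; share = 0.9488.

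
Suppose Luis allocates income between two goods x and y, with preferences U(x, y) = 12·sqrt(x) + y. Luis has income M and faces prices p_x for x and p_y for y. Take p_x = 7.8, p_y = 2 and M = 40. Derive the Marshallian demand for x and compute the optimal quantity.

Set MRS = p_x/p_y: 6·x^(−1/2) = p_x/p_y.
Thus x* = (6·p_y/p_x)² — independent of M — with the rest of income spent on y.
Plugging in: x* = (6·2/7.8)² = 2.3669.

x* = 2.3669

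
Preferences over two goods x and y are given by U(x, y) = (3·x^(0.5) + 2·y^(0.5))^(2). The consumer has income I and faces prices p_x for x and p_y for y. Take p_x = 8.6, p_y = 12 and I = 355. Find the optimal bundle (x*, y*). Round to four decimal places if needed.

x* = 31.3072, y* = 7.1465

MU_x ∝ 3·x^(-0.5), MU_y ∝ 2·y^(-0.5), so MRS = (3/2)·(y/x)^(0.5) = p_x/p_y.
Hence y/x = ((2/3)·p_x/p_y)^(1/(0.5)), i.e. raised to the 2 power.
With the ratio pinned down, the budget gives x* = I/(p_x + p_y·(y/x)) and y* = (y/x)·x*.
Numerically y/x = 0.228272, so x* = 355/(8.6 + 12·0.228272) = 31.3072 and y* = 0.228272·31.3072 = 7.1465.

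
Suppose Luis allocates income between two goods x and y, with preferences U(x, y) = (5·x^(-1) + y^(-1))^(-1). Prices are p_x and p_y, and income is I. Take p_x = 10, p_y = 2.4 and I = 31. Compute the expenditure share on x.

share on x = 0.8203

From the CES first-order condition, 5·(y/x)^(2) = p_x/p_y.
Solve for the ratio: y/x = [(1/5)·p_x/p_y]^(0.5).
With the ratio pinned down, the budget gives x* = I/(p_x + p_y·(y/x)) and y* = (y/x)·x*.
Numerically y/x = 0.912871, so x* = 31/(10 + 2.4·0.912871) = 2.5429 and y* = 0.912871·2.5429 = 2.3213.
Expenditure on x: 10·2.5429 = 25.4288; share = 0.8203.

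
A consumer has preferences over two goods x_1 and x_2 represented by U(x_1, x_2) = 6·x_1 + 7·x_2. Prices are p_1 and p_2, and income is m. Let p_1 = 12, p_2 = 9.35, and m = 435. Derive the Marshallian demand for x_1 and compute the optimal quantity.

x_1* = 0

Linear utility — the consumer picks whichever good has higher MU/price: 6/12 = 0.5 vs 7/9.35 = 0.7487.
x_2 gives more utility per dollar, so spend all income on x_2: x_2* = m/p_2, x_1* = 0.
Numerically: x_1* = 0, x_2* = 46.5241.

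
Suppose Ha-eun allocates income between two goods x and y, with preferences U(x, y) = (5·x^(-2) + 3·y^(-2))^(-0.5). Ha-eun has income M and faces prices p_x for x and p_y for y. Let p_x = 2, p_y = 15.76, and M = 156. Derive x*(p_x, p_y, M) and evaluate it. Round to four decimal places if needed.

MU_x ∝ 5·x^(-3), MU_y ∝ 3·y^(-3), so MRS = (5/3)·(y/x)^(3) = p_x/p_y.
Solve for the ratio: y/x = [(3/5)·p_x/p_y]^(1/3).
With the ratio pinned down, the budget gives x* = M/(p_x + p_y·(y/x)) and y* = (y/x)·x*.
Numerically y/x = 0.423846, so x* = 156/(2 + 15.76·0.423846) = 17.9727.

x* = 17.9727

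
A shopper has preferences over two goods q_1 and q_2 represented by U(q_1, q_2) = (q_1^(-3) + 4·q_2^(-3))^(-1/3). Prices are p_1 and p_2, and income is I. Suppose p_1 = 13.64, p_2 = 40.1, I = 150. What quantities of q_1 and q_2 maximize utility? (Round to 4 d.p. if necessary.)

q_1* = 2.6339, q_2* = 2.8447

From the CES first-order condition, (1/4)·(q_2/q_1)^(4) = p_1/p_2.
Solve for the ratio: q_2/q_1 = [4·p_1/p_2]^(0.25).
With the ratio pinned down, the budget gives q_1* = I/(p_1 + p_2·(q_2/q_1)) and q_2* = (q_2/q_1)·q_1*.
Numerically q_2/q_1 = 1.080022, so q_1* = 150/(13.64 + 40.1·1.080022) = 2.6339 and q_2* = 1.080022·2.6339 = 2.8447.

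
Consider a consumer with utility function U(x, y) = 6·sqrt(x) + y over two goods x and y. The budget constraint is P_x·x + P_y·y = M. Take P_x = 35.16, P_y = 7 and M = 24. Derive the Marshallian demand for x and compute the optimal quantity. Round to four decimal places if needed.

x* = 0.3567

Utility is quasi-linear in y; the FOC for x is 3/√x = P_x/P_y.
Thus x* = (3·P_y/P_x)² — independent of M — with the rest of income spent on y.
Plugging in: x* = (3·7/35.16)² = 0.3567.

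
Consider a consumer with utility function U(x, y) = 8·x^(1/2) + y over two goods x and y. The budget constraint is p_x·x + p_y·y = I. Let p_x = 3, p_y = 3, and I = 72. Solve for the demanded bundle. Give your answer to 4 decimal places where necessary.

x* = 16, y* = 8

Thus x* = (4·p_y/p_x)² — independent of I — with the rest of income spent on y.
Plugging in: x* = (4·3/3)² = 16, y* = 8.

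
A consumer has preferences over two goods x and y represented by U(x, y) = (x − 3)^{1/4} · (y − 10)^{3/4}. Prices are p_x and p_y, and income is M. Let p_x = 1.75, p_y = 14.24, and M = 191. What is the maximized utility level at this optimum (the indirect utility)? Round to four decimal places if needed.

Let x' = x−3, y' = y−10. MRS = (1/3)·y'/x' = p_x/p_y.
After buying the subsistence bundle (3, 10), a share 0.25 of the remaining income goes to x: x* = 3 + 0.25·(M − 3p_x − 10p_y)/p_x.
Discretionary income = 191 − 3·1.75 − 10·14.24 = 43.35; x* = 3 + 0.25·43.35/1.75 = 9.1929; y* = 10 + 0.75·43.35/14.24 = 12.2832.
Utility at the optimum: U(9.1929, 12.2832) = 2.9301.

V = 2.9301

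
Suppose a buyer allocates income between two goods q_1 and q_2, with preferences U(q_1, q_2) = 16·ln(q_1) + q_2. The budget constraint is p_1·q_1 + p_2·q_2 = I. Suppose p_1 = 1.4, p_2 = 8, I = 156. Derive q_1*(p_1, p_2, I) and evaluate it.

Set MRS = p_1/p_2: (16/q_1)/1 = p_1/p_2.
So q_1*(p_1,p_2) = 16·p_2/p_1, independent of income; and q_2* = (I − 16·p_2)/p_2.
At the given prices: q_1* = 16·8/1.4 = 91.4286.

q_1* = 91.4286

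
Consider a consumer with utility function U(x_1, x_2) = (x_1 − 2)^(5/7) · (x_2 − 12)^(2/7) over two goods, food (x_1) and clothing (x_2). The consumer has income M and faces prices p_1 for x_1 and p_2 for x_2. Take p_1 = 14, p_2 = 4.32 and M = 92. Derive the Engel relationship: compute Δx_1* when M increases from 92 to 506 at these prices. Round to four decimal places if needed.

Δx_1* = 21.1224

MRS = (5/2)·(x_2−12)/(x_1−2). Tangency with p_1/p_2 gives x_2−12 = (2/5)·(p_1/p_2)·(x_1−2).
After buying the subsistence bundle (2, 12), a share 5/7 of the remaining income goes to x_1: x_1* = 2 + 5/7·(M − 2p_1 − 12p_2)/p_1.
Discretionary income = 92 − 2·14 − 12·4.32 = 12.16; x_1* = 2 + 5/7·12.16/14 = 2.6204.
At M' = 506: x_1* = 23.7429. Change: 23.7429 − 2.6204 = 21.1224.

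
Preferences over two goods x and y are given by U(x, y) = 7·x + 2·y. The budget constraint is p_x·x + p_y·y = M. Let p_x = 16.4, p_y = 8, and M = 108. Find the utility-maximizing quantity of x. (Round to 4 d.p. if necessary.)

Perfect substitutes: compare marginal utility per dollar. 7/p_x vs 2/p_y → 0.4268 vs 0.25.
x gives more utility per dollar, so spend all income on x: x* = M/p_x, y* = 0.
Numerically: x* = 6.5854, y* = 0.

x* = 6.5854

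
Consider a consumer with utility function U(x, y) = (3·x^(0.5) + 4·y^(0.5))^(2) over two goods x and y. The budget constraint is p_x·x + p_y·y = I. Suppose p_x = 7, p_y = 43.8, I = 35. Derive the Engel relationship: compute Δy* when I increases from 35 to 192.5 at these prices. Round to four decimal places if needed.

Δy* = 0.7956

MRS = MU_x/MU_y = (3/4)·(y/x)^(0.5). Set equal to p_x/p_y.
Hence y/x = ((4/3)·p_x/p_y)^(1/(0.5)), i.e. raised to the 2 power.
With the ratio pinned down, the budget gives x* = I/(p_x + p_y·(y/x)) and y* = (y/x)·x*.
Numerically y/x = 0.045407, so x* = 35/(7 + 43.8·0.045407) = 3.8937 and y* = 0.045407·3.8937 = 0.1768.
At I' = 192.5: y* = 0.9724. Change: 0.9724 − 0.1768 = 0.7956.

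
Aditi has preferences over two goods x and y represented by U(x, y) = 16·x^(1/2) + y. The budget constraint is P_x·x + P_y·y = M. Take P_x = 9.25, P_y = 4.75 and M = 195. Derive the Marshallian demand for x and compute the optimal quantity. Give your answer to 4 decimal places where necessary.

x* = 16.8766

MU_x = 8/√x, MU_y = 1. Tangency: 8/√x = P_x/P_y.
Thus x* = (8·P_y/P_x)² — independent of M — with the rest of income spent on y.
Plugging in: x* = (8·4.75/9.25)² = 16.8766.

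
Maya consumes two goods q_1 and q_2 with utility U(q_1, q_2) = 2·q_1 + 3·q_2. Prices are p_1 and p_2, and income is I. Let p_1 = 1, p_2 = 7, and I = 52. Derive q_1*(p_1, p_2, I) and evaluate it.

Perfect substitutes: compare marginal utility per dollar. 2/p_1 vs 3/p_2 → 2 vs 0.4286.
q_1 gives more utility per dollar, so spend all income on q_1: q_1* = I/p_1, q_2* = 0.
Numerically: q_1* = 52, q_2* = 0.

q_1* = 52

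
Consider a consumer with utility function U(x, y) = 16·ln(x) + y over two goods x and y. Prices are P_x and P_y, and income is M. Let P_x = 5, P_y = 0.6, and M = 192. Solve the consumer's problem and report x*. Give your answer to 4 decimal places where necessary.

x* = 1.92

Set MRS = P_x/P_y: (16/x)/1 = P_x/P_y.
So x*(P_x,P_y) = 16·P_y/P_x, independent of income; and y* = (M − 16·P_y)/P_y.
At the given prices: x* = 16·0.6/5 = 1.92.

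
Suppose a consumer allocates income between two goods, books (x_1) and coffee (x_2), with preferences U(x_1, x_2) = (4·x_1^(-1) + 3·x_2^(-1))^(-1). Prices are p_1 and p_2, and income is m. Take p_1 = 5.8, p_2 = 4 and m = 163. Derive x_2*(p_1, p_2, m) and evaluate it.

x_2* = 17.047

From the CES first-order condition, (4/3)·(x_2/x_1)^(2) = p_1/p_2.
Solve for the ratio: x_2/x_1 = [(3/4)·p_1/p_2]^(0.5).
With the ratio pinned down, the budget gives x_1* = m/(p_1 + p_2·(x_2/x_1)) and x_2* = (x_2/x_1)·x_1*.
Numerically x_2/x_1 = 1.042833, so x_1* = 163/(5.8 + 4·1.042833) = 16.3469 and x_2* = 1.042833·16.3469 = 17.047.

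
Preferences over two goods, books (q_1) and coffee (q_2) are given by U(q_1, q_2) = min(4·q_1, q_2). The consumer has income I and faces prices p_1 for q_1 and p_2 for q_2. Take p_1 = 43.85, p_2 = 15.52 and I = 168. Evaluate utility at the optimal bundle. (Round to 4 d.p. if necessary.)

V = 6.3438

Leontief preferences: the optimum is at the kink where q_1/1 = q_2/4, i.e. q_2 = 4·q_1.
Budget: p_1·q_1 + p_2·4·q_1 = I, so (p_1 + 4·p_2)·q_1 = I.
Demand: q_1*(p_1,p_2,I) = I/(p_1 + 4·p_2), q_2* = 4·I/(p_1 + 4·p_2).
Here 43.85 + 4·15.52 = 105.93, giving q_1* = 1.586 and q_2* = 6.3438.
Utility at the optimum: U(1.586, 6.3438) = 6.3438.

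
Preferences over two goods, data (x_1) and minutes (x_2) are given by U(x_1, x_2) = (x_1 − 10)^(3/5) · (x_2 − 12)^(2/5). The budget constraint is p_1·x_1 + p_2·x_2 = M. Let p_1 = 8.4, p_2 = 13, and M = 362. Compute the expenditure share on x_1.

share on x_1 = 0.4343

MRS = (3/2)·(x_2−12)/(x_1−10). Tangency with p_1/p_2 gives x_2−12 = (2/3)·(p_1/p_2)·(x_1−10).
Substituting into the budget: x_1* = 10 + 0.6·(M − 10·p_1 − 12·p_2)/p_1, and x_2* = 12 + 0.4·(…)/p_2.
Discretionary income = 362 − 10·8.4 − 12·13 = 122; x_1* = 10 + 0.6·122/8.4 = 18.7143; x_2* = 12 + 0.4·122/13 = 15.7538.
Expenditure on x_1: 8.4·18.7143 = 157.2; share = 0.4343.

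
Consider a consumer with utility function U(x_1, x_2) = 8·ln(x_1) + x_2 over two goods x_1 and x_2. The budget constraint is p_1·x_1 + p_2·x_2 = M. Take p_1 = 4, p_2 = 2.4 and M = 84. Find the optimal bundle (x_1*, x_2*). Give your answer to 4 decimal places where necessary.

So x_1*(p_1,p_2) = 8·p_2/p_1, independent of income; and x_2* = (M − 8·p_2)/p_2.
At the given prices: x_1* = 8·2.4/4 = 4.8, and x_2* = 27.

x_1* = 4.8, x_2* = 27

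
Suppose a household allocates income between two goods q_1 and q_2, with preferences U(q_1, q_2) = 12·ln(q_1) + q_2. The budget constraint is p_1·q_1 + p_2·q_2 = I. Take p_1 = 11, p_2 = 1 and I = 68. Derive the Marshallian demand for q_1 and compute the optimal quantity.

Set MRS = p_1/p_2: (12/q_1)/1 = p_1/p_2.
So q_1*(p_1,p_2) = 12·p_2/p_1, independent of income; and q_2* = (I − 12·p_2)/p_2.
At the given prices: q_1* = 12·1/11 = 1.0909.

q_1* = 1.0909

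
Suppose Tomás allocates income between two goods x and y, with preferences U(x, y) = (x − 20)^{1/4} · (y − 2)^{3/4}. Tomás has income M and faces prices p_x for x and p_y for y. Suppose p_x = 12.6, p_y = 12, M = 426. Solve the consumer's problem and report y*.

y* = 11.375

Let x' = x−20, y' = y−2. MRS = (1/3)·y'/x' = p_x/p_y.
Substituting into the budget: x* = 20 + 0.25·(M − 20·p_x − 2·p_y)/p_x, and y* = 2 + 0.75·(…)/p_y.
Discretionary income = 426 − 20·12.6 − 2·12 = 150; y* = 2 + 0.75·150/12 = 11.375.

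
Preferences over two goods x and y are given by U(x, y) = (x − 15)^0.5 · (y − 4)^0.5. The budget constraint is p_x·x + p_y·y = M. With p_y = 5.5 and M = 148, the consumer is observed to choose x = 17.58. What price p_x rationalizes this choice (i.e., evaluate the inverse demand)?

Let x' = x−15, y' = y−4. MRS = y'/x' = p_x/p_y.
Substituting into the budget: x* = 15 + 0.5·(M − 15·p_x − 4·p_y)/p_x, and y* = 4 + 0.5·(…)/p_y.
Set x* = 17.58 in the demand function and solve for p_x: p_x = 6.25.

p_x = 6.25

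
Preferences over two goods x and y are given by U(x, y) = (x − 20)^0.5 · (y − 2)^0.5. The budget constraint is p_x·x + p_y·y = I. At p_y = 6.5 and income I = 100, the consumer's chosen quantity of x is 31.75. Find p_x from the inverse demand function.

This is Cobb-Douglas in (x−20, y−2): tangency gives 0.5·p_y·(y−2) = 0.5·p_x·(x−20).
Substituting into the budget: x* = 20 + 0.5·(I − 20·p_x − 2·p_y)/p_x, and y* = 2 + 0.5·(…)/p_y.
Set x* = 31.75 in the demand function and solve for p_x: p_x = 2.

p_x = 2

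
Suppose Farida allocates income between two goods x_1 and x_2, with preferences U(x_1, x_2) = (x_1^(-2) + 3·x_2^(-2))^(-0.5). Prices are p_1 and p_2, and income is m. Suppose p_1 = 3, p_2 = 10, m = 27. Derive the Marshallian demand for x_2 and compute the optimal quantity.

Substitute x_2 = (x_2/x_1)·x_1 into the budget: x_1* = m/(p_1 + p_2·(x_2/x_1)).
Numerically x_2/x_1 = 0.965489, so x_1* = 27/(3 + 10·0.965489) = 2.1336 and x_2* = 0.965489·2.1336 = 2.0599.

x_2* = 2.0599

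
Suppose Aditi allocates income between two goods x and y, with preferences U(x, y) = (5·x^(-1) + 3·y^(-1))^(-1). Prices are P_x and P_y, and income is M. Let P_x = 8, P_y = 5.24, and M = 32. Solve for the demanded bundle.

MU_x ∝ 5·x^(-2), MU_y ∝ 3·y^(-2), so MRS = (5/3)·(y/x)^(2) = P_x/P_y.
Hence y/x = ((3/5)·P_x/P_y)^(1/(2)), i.e. raised to the 0.5 power.
Substitute y = (y/x)·x into the budget: x* = M/(P_x + P_y·(y/x)).
Numerically y/x = 0.957095, so x* = 32/(8 + 5.24·0.957095) = 2.4587 and y* = 0.957095·2.4587 = 2.3532.

x* = 2.4587, y* = 2.3532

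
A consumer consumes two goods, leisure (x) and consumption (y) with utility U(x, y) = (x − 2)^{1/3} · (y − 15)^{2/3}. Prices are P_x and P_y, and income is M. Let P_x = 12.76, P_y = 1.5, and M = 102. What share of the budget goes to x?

share on x = 0.4266

Substituting into the budget: x* = 2 + 1/3·(M − 2·P_x − 15·P_y)/P_x, and y* = 15 + 2/3·(…)/P_y.
Discretionary income = 102 − 2·12.76 − 15·1.5 = 53.98; x* = 2 + 1/3·53.98/12.76 = 3.4101; y* = 15 + 2/3·53.98/1.5 = 38.9911.
Expenditure on x: 12.76·3.4101 = 43.5133; share = 0.4266.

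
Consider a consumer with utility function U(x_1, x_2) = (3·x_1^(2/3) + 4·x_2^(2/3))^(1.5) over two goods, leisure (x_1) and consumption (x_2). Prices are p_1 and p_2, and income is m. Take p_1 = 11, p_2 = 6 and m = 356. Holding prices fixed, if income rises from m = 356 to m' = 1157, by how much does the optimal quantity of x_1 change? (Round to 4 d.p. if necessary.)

Δx_1* = 8.1206

MRS = MU_x_1/MU_x_2 = (3/4)·(x_2/x_1)^(1/3). Set equal to p_1/p_2.
Solve for the ratio: x_2/x_1 = [(4/3)·p_1/p_2]^(3).
With the ratio pinned down, the budget gives x_1* = m/(p_1 + p_2·(x_2/x_1)) and x_2* = (x_2/x_1)·x_1*.
Numerically x_2/x_1 = 14.60631, so x_1* = 356/(11 + 6·14.60631) = 3.6092.
At m' = 1157: x_1* = 11.7298. Change: 11.7298 − 3.6092 = 8.1206.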